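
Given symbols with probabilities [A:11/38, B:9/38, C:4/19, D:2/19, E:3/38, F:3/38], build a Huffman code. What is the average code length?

Huffman tree construction:
Combine smallest probabilities repeatedly
Resulting codes:
  A: 11 (length 2)
  B: 01 (length 2)
  C: 00 (length 2)
  D: 100 (length 3)
  E: 1010 (length 4)
  F: 1011 (length 4)
Average length = Σ p(s) × length(s) = 2.4211 bits


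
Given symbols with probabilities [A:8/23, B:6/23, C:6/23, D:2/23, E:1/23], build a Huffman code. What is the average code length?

Huffman tree construction:
Combine smallest probabilities repeatedly
Resulting codes:
  A: 11 (length 2)
  B: 01 (length 2)
  C: 10 (length 2)
  D: 001 (length 3)
  E: 000 (length 3)
Average length = Σ p(s) × length(s) = 2.1304 bits


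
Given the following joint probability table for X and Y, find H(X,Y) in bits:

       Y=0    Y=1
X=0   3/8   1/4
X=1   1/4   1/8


H(X,Y) = -Σ p(x,y) log₂ p(x,y)
  p(0,0)=3/8: -0.3750 × log₂(0.3750) = 0.5306
  p(0,1)=1/4: -0.2500 × log₂(0.2500) = 0.5000
  p(1,0)=1/4: -0.2500 × log₂(0.2500) = 0.5000
  p(1,1)=1/8: -0.1250 × log₂(0.1250) = 0.3750
H(X,Y) = 1.9056 bits


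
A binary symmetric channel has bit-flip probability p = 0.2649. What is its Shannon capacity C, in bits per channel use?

For BSC with error probability p:
C = 1 - H(p) where H(p) is binary entropy
H(0.2649) = -0.2649 × log₂(0.2649) - 0.7351 × log₂(0.7351)
H(p) = 0.8341
C = 1 - 0.8341 = 0.1659 bits/use


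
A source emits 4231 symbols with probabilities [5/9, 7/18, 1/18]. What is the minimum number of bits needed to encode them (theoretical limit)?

Entropy H = 1.2327 bits/symbol
Minimum bits = H × n = 1.2327 × 4231
= 5215.39 bits


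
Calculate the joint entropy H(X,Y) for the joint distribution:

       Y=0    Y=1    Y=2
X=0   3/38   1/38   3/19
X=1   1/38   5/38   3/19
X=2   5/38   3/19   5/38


H(X,Y) = -Σ p(x,y) log₂ p(x,y)
  p(0,0)=3/38: -0.0789 × log₂(0.0789) = 0.2892
  p(0,1)=1/38: -0.0263 × log₂(0.0263) = 0.1381
  p(0,2)=3/19: -0.1579 × log₂(0.1579) = 0.4205
  p(1,0)=1/38: -0.0263 × log₂(0.0263) = 0.1381
  p(1,1)=5/38: -0.1316 × log₂(0.1316) = 0.3850
  p(1,2)=3/19: -0.1579 × log₂(0.1579) = 0.4205
  p(2,0)=5/38: -0.1316 × log₂(0.1316) = 0.3850
  p(2,1)=3/19: -0.1579 × log₂(0.1579) = 0.4205
  p(2,2)=5/38: -0.1316 × log₂(0.1316) = 0.3850
H(X,Y) = 2.9818 bits


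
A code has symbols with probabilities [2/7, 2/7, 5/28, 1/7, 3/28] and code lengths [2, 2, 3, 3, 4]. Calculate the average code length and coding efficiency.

Average length L = Σ p_i × l_i = 2.5357 bits
Entropy H = 2.2229 bits
Efficiency η = H/L × 100% = 87.66%


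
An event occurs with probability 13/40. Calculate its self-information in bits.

Information content I(x) = -log₂(p(x))
I = -log₂(13/40) = -log₂(0.3250)
I = 1.6215 bits


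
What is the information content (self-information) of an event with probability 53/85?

Information content I(x) = -log₂(p(x))
I = -log₂(53/85) = -log₂(0.6235)
I = 0.6815 bits


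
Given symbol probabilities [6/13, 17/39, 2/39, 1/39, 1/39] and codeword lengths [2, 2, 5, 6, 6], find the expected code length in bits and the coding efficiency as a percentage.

Average length L = Σ p_i × l_i = 2.3590 bits
Entropy H = 1.5278 bits
Efficiency η = H/L × 100% = 64.77%


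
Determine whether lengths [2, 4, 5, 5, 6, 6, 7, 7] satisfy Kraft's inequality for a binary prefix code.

Kraft inequality: Σ 2^(-l_i) ≤ 1 for prefix-free code
Calculating: 2^(-2) + 2^(-4) + 2^(-5) + 2^(-5) + 2^(-6) + 2^(-6) + 2^(-7) + 2^(-7)
= 0.25 + 0.0625 + 0.03125 + 0.03125 + 0.015625 + 0.015625 + 0.0078125 + 0.0078125
= 0.4219
Since 0.4219 ≤ 1, prefix-free code exists


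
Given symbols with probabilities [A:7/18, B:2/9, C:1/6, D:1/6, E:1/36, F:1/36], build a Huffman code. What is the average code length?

Huffman tree construction:
Combine smallest probabilities repeatedly
Resulting codes:
  A: 11 (length 2)
  B: 01 (length 2)
  C: 101 (length 3)
  D: 00 (length 2)
  E: 1000 (length 4)
  F: 1001 (length 4)
Average length = Σ p(s) × length(s) = 2.2778 bits


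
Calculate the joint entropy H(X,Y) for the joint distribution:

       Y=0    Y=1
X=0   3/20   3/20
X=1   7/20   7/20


H(X,Y) = -Σ p(x,y) log₂ p(x,y)
  p(0,0)=3/20: -0.1500 × log₂(0.1500) = 0.4105
  p(0,1)=3/20: -0.1500 × log₂(0.1500) = 0.4105
  p(1,0)=7/20: -0.3500 × log₂(0.3500) = 0.5301
  p(1,1)=7/20: -0.3500 × log₂(0.3500) = 0.5301
H(X,Y) = 1.8813 bits


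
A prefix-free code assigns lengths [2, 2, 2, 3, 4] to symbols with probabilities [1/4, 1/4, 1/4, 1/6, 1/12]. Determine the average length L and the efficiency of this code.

Average length L = Σ p_i × l_i = 2.3333 bits
Entropy H = 2.2296 bits
Efficiency η = H/L × 100% = 95.55%


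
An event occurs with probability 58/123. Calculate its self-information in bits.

Information content I(x) = -log₂(p(x))
I = -log₂(58/123) = -log₂(0.4715)
I = 1.0845 bits


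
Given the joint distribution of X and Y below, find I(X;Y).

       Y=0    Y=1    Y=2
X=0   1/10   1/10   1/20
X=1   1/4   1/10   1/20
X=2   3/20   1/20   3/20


H(X) = 1.5589, H(Y) = 1.5000, H(X,Y) = 2.9660
I(X;Y) = H(X) + H(Y) - H(X,Y) = 0.0929 bits


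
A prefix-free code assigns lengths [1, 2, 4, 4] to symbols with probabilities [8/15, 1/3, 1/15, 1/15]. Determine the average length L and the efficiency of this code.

Average length L = Σ p_i × l_i = 1.7333 bits
Entropy H = 1.5329 bits
Efficiency η = H/L × 100% = 88.44%


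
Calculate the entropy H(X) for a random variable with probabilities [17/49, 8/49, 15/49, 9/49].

H(X) = -Σ p(x) log₂ p(x)
  -17/49 × log₂(17/49) = 0.5299
  -8/49 × log₂(8/49) = 0.4269
  -15/49 × log₂(15/49) = 0.5228
  -9/49 × log₂(9/49) = 0.4490
H(X) = 1.9286 bits


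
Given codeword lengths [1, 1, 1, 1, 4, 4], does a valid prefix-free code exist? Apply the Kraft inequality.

Kraft inequality: Σ 2^(-l_i) ≤ 1 for prefix-free code
Calculating: 2^(-1) + 2^(-1) + 2^(-1) + 2^(-1) + 2^(-4) + 2^(-4)
= 0.5 + 0.5 + 0.5 + 0.5 + 0.0625 + 0.0625
= 2.1250
Since 2.1250 > 1, prefix-free code does not exist


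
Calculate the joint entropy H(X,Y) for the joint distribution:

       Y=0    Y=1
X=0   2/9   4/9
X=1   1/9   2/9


H(X,Y) = -Σ p(x,y) log₂ p(x,y)
  p(0,0)=2/9: -0.2222 × log₂(0.2222) = 0.4822
  p(0,1)=4/9: -0.4444 × log₂(0.4444) = 0.5200
  p(1,0)=1/9: -0.1111 × log₂(0.1111) = 0.3522
  p(1,1)=2/9: -0.2222 × log₂(0.2222) = 0.4822
H(X,Y) = 1.8366 bits


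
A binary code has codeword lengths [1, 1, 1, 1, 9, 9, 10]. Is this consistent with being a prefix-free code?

Kraft inequality: Σ 2^(-l_i) ≤ 1 for prefix-free code
Calculating: 2^(-1) + 2^(-1) + 2^(-1) + 2^(-1) + 2^(-9) + 2^(-9) + 2^(-10)
= 0.5 + 0.5 + 0.5 + 0.5 + 0.001953125 + 0.001953125 + 0.0009765625
= 2.0049
Since 2.0049 > 1, prefix-free code does not exist


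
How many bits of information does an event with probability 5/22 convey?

Information content I(x) = -log₂(p(x))
I = -log₂(5/22) = -log₂(0.2273)
I = 2.1375 bits


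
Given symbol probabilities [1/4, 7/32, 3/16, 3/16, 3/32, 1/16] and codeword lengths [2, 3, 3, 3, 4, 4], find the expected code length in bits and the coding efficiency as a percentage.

Average length L = Σ p_i × l_i = 2.9062 bits
Entropy H = 2.4554 bits
Efficiency η = H/L × 100% = 84.49%


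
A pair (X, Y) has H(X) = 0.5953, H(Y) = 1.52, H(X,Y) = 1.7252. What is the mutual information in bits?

I(X;Y) = H(X) + H(Y) - H(X,Y)
I(X;Y) = 0.5953 + 1.52 - 1.7252 = 0.3901 bits


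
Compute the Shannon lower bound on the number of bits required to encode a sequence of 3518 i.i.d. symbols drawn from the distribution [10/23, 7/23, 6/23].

Entropy H = 1.5505 bits/symbol
Minimum bits = H × n = 1.5505 × 3518
= 5454.64 bits


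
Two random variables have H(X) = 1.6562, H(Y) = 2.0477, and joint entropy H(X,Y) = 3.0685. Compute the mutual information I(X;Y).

I(X;Y) = H(X) + H(Y) - H(X,Y)
I(X;Y) = 1.6562 + 2.0477 - 3.0685 = 0.6354 bits


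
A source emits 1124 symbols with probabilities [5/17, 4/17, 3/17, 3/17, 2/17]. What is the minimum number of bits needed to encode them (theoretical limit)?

Entropy H = 2.2569 bits/symbol
Minimum bits = H × n = 2.2569 × 1124
= 2536.77 bits


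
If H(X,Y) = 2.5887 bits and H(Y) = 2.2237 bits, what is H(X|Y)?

Chain rule: H(X,Y) = H(X|Y) + H(Y)
H(X|Y) = H(X,Y) - H(Y) = 2.5887 - 2.2237 = 0.365 bits


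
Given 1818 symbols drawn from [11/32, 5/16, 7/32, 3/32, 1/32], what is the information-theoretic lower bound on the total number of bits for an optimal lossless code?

Entropy H = 2.0100 bits/symbol
Minimum bits = H × n = 2.0100 × 1818
= 3654.21 bits


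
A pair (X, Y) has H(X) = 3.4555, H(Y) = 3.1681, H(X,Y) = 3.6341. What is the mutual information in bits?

I(X;Y) = H(X) + H(Y) - H(X,Y)
I(X;Y) = 3.4555 + 3.1681 - 3.6341 = 2.9895 bits


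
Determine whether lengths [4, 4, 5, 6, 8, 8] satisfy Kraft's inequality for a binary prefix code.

Kraft inequality: Σ 2^(-l_i) ≤ 1 for prefix-free code
Calculating: 2^(-4) + 2^(-4) + 2^(-5) + 2^(-6) + 2^(-8) + 2^(-8)
= 0.0625 + 0.0625 + 0.03125 + 0.015625 + 0.00390625 + 0.00390625
= 0.1797
Since 0.1797 ≤ 1, prefix-free code exists


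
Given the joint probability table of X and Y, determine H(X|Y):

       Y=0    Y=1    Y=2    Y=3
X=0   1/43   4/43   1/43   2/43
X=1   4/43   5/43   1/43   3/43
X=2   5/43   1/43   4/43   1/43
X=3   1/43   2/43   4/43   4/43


H(X|Y) = Σ_y p(y) H(X|Y=y)
  p(Y=0) = 11/43, H(X|Y=0) = 1.6767
  p(Y=1) = 12/43, H(X|Y=1) = 1.7842
  p(Y=2) = 10/43, H(X|Y=2) = 1.7219
  p(Y=3) = 10/43, H(X|Y=3) = 1.8464
H(X|Y) = 0.2558×1.6767 + 0.2791×1.7842 + 0.2326×1.7219 + 0.2326×1.8464 = 1.7567 bits


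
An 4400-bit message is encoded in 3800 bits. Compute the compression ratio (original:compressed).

Compression ratio = Original / Compressed
= 4400 / 3800 = 1.16:1


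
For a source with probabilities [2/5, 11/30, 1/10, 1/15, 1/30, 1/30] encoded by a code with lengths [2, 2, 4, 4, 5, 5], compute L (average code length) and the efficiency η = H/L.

Average length L = Σ p_i × l_i = 2.5333 bits
Entropy H = 1.9793 bits
Efficiency η = H/L × 100% = 78.13%


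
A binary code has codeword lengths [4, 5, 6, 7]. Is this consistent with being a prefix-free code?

Kraft inequality: Σ 2^(-l_i) ≤ 1 for prefix-free code
Calculating: 2^(-4) + 2^(-5) + 2^(-6) + 2^(-7)
= 0.0625 + 0.03125 + 0.015625 + 0.0078125
= 0.1172
Since 0.1172 ≤ 1, prefix-free code exists


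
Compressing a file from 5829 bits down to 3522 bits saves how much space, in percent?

Space savings = (1 - Compressed/Original) × 100%
= (1 - 3522/5829) × 100%
= 39.58%


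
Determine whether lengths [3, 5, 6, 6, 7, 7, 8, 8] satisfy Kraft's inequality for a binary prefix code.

Kraft inequality: Σ 2^(-l_i) ≤ 1 for prefix-free code
Calculating: 2^(-3) + 2^(-5) + 2^(-6) + 2^(-6) + 2^(-7) + 2^(-7) + 2^(-8) + 2^(-8)
= 0.125 + 0.03125 + 0.015625 + 0.015625 + 0.0078125 + 0.0078125 + 0.00390625 + 0.00390625
= 0.2109
Since 0.2109 ≤ 1, prefix-free code exists


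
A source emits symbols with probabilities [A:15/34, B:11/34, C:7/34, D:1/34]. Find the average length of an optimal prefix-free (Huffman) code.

Huffman tree construction:
Combine smallest probabilities repeatedly
Resulting codes:
  A: 0 (length 1)
  B: 11 (length 2)
  C: 101 (length 3)
  D: 100 (length 3)
Average length = Σ p(s) × length(s) = 1.7941 bits


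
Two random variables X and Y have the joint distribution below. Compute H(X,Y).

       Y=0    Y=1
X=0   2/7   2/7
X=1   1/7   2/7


H(X,Y) = -Σ p(x,y) log₂ p(x,y)
  p(0,0)=2/7: -0.2857 × log₂(0.2857) = 0.5164
  p(0,1)=2/7: -0.2857 × log₂(0.2857) = 0.5164
  p(1,0)=1/7: -0.1429 × log₂(0.1429) = 0.4011
  p(1,1)=2/7: -0.2857 × log₂(0.2857) = 0.5164
H(X,Y) = 1.9502 bits


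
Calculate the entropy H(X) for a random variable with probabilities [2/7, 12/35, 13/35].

H(X) = -Σ p(x) log₂ p(x)
  -2/7 × log₂(2/7) = 0.5164
  -12/35 × log₂(12/35) = 0.5295
  -13/35 × log₂(13/35) = 0.5307
H(X) = 1.5766 bits


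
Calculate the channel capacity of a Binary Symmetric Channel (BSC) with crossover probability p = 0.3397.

For BSC with error probability p:
C = 1 - H(p) where H(p) is binary entropy
H(0.3397) = -0.3397 × log₂(0.3397) - 0.6603 × log₂(0.6603)
H(p) = 0.9245
C = 1 - 0.9245 = 0.0755 bits/use


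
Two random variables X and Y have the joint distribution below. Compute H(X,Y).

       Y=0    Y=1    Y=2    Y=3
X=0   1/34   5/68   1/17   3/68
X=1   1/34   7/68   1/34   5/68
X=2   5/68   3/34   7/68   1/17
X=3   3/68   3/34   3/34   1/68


H(X,Y) = -Σ p(x,y) log₂ p(x,y)
  p(0,0)=1/34: -0.0294 × log₂(0.0294) = 0.1496
  p(0,1)=5/68: -0.0735 × log₂(0.0735) = 0.2769
  p(0,2)=1/17: -0.0588 × log₂(0.0588) = 0.2404
  p(0,3)=3/68: -0.0441 × log₂(0.0441) = 0.1986
  p(1,0)=1/34: -0.0294 × log₂(0.0294) = 0.1496
  p(1,1)=7/68: -0.1029 × log₂(0.1029) = 0.3377
  p(1,2)=1/34: -0.0294 × log₂(0.0294) = 0.1496
  p(1,3)=5/68: -0.0735 × log₂(0.0735) = 0.2769
  p(2,0)=5/68: -0.0735 × log₂(0.0735) = 0.2769
  p(2,1)=3/34: -0.0882 × log₂(0.0882) = 0.3090
  p(2,2)=7/68: -0.1029 × log₂(0.1029) = 0.3377
  p(2,3)=1/17: -0.0588 × log₂(0.0588) = 0.2404
  p(3,0)=3/68: -0.0441 × log₂(0.0441) = 0.1986
  p(3,1)=3/34: -0.0882 × log₂(0.0882) = 0.3090
  p(3,2)=3/34: -0.0882 × log₂(0.0882) = 0.3090
  p(3,3)=1/68: -0.0147 × log₂(0.0147) = 0.0895
H(X,Y) = 3.8497 bits


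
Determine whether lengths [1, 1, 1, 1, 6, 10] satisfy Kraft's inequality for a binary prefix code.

Kraft inequality: Σ 2^(-l_i) ≤ 1 for prefix-free code
Calculating: 2^(-1) + 2^(-1) + 2^(-1) + 2^(-1) + 2^(-6) + 2^(-10)
= 0.5 + 0.5 + 0.5 + 0.5 + 0.015625 + 0.0009765625
= 2.0166
Since 2.0166 > 1, prefix-free code does not exist


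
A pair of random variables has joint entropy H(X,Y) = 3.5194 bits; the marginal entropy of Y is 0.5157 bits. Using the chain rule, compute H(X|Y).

Chain rule: H(X,Y) = H(X|Y) + H(Y)
H(X|Y) = H(X,Y) - H(Y) = 3.5194 - 0.5157 = 3.0037 bits


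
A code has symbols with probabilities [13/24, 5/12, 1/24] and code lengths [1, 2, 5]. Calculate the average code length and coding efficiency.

Average length L = Σ p_i × l_i = 1.5833 bits
Entropy H = 1.1964 bits
Efficiency η = H/L × 100% = 75.56%


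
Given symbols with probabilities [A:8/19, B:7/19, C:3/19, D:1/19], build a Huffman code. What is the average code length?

Huffman tree construction:
Combine smallest probabilities repeatedly
Resulting codes:
  A: 0 (length 1)
  B: 11 (length 2)
  C: 101 (length 3)
  D: 100 (length 3)
Average length = Σ p(s) × length(s) = 1.7895 bits


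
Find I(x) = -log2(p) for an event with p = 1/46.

Information content I(x) = -log₂(p(x))
I = -log₂(1/46) = -log₂(0.0217)
I = 5.5236 bits


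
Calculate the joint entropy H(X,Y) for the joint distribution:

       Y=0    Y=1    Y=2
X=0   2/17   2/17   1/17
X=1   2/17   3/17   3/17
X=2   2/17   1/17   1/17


H(X,Y) = -Σ p(x,y) log₂ p(x,y)
  p(0,0)=2/17: -0.1176 × log₂(0.1176) = 0.3632
  p(0,1)=2/17: -0.1176 × log₂(0.1176) = 0.3632
  p(0,2)=1/17: -0.0588 × log₂(0.0588) = 0.2404
  p(1,0)=2/17: -0.1176 × log₂(0.1176) = 0.3632
  p(1,1)=3/17: -0.1765 × log₂(0.1765) = 0.4416
  p(1,2)=3/17: -0.1765 × log₂(0.1765) = 0.4416
  p(2,0)=2/17: -0.1176 × log₂(0.1176) = 0.3632
  p(2,1)=1/17: -0.0588 × log₂(0.0588) = 0.2404
  p(2,2)=1/17: -0.0588 × log₂(0.0588) = 0.2404
H(X,Y) = 3.0575 bits


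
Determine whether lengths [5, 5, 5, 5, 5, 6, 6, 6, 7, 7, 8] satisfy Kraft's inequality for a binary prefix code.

Kraft inequality: Σ 2^(-l_i) ≤ 1 for prefix-free code
Calculating: 2^(-5) + 2^(-5) + 2^(-5) + 2^(-5) + 2^(-5) + 2^(-6) + 2^(-6) + 2^(-6) + 2^(-7) + 2^(-7) + 2^(-8)
= 0.03125 + 0.03125 + 0.03125 + 0.03125 + 0.03125 + 0.015625 + 0.015625 + 0.015625 + 0.0078125 + 0.0078125 + 0.00390625
= 0.2227
Since 0.2227 ≤ 1, prefix-free code exists


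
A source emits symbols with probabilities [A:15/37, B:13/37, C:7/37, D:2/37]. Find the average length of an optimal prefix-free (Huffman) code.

Huffman tree construction:
Combine smallest probabilities repeatedly
Resulting codes:
  A: 0 (length 1)
  B: 11 (length 2)
  C: 101 (length 3)
  D: 100 (length 3)
Average length = Σ p(s) × length(s) = 1.8378 bits


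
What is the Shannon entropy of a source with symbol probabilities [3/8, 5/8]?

H(X) = -Σ p(x) log₂ p(x)
  -3/8 × log₂(3/8) = 0.5306
  -5/8 × log₂(5/8) = 0.4238
H(X) = 0.9544 bits


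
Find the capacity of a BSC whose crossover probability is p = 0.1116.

For BSC with error probability p:
C = 1 - H(p) where H(p) is binary entropy
H(0.1116) = -0.1116 × log₂(0.1116) - 0.8884 × log₂(0.8884)
H(p) = 0.5047
C = 1 - 0.5047 = 0.4953 bits/use


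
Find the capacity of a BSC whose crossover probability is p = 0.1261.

For BSC with error probability p:
C = 1 - H(p) where H(p) is binary entropy
H(0.1261) = -0.1261 × log₂(0.1261) - 0.8739 × log₂(0.8739)
H(p) = 0.5466
C = 1 - 0.5466 = 0.4534 bits/use


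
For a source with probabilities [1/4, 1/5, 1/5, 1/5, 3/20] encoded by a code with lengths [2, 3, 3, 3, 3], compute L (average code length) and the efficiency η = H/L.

Average length L = Σ p_i × l_i = 2.7500 bits
Entropy H = 2.3037 bits
Efficiency η = H/L × 100% = 83.77%


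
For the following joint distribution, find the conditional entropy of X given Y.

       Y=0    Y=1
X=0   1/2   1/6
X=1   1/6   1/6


H(X|Y) = Σ_y p(y) H(X|Y=y)
  p(Y=0) = 2/3, H(X|Y=0) = 0.8113
  p(Y=1) = 1/3, H(X|Y=1) = 1.0000
H(X|Y) = 0.6667×0.8113 + 0.3333×1.0000 = 0.8742 bits


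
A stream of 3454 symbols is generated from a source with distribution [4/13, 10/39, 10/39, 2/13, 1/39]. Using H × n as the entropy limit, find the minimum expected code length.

Entropy H = 2.0811 bits/symbol
Minimum bits = H × n = 2.0811 × 3454
= 7188.11 bits


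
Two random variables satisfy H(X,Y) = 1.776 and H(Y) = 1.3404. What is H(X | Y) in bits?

Chain rule: H(X,Y) = H(X|Y) + H(Y)
H(X|Y) = H(X,Y) - H(Y) = 1.776 - 1.3404 = 0.4356 bits


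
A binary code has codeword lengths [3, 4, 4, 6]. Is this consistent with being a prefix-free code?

Kraft inequality: Σ 2^(-l_i) ≤ 1 for prefix-free code
Calculating: 2^(-3) + 2^(-4) + 2^(-4) + 2^(-6)
= 0.125 + 0.0625 + 0.0625 + 0.015625
= 0.2656
Since 0.2656 ≤ 1, prefix-free code exists


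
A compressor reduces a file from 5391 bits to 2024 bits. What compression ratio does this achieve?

Compression ratio = Original / Compressed
= 5391 / 2024 = 2.66:1


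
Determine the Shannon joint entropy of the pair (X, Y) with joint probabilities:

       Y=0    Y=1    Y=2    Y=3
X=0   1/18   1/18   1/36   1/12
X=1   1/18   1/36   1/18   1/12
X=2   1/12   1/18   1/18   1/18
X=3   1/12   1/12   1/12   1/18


H(X,Y) = -Σ p(x,y) log₂ p(x,y)
  p(0,0)=1/18: -0.0556 × log₂(0.0556) = 0.2317
  p(0,1)=1/18: -0.0556 × log₂(0.0556) = 0.2317
  p(0,2)=1/36: -0.0278 × log₂(0.0278) = 0.1436
  p(0,3)=1/12: -0.0833 × log₂(0.0833) = 0.2987
  p(1,0)=1/18: -0.0556 × log₂(0.0556) = 0.2317
  p(1,1)=1/36: -0.0278 × log₂(0.0278) = 0.1436
  p(1,2)=1/18: -0.0556 × log₂(0.0556) = 0.2317
  p(1,3)=1/12: -0.0833 × log₂(0.0833) = 0.2987
  p(2,0)=1/12: -0.0833 × log₂(0.0833) = 0.2987
  p(2,1)=1/18: -0.0556 × log₂(0.0556) = 0.2317
  p(2,2)=1/18: -0.0556 × log₂(0.0556) = 0.2317
  p(2,3)=1/18: -0.0556 × log₂(0.0556) = 0.2317
  p(3,0)=1/12: -0.0833 × log₂(0.0833) = 0.2987
  p(3,1)=1/12: -0.0833 × log₂(0.0833) = 0.2987
  p(3,2)=1/12: -0.0833 × log₂(0.0833) = 0.2987
  p(3,3)=1/18: -0.0556 × log₂(0.0556) = 0.2317
H(X,Y) = 3.9330 bits


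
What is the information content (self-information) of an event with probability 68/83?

Information content I(x) = -log₂(p(x))
I = -log₂(68/83) = -log₂(0.8193)
I = 0.2876 bits


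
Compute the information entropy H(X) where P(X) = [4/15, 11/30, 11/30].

H(X) = -Σ p(x) log₂ p(x)
  -4/15 × log₂(4/15) = 0.5085
  -11/30 × log₂(11/30) = 0.5307
  -11/30 × log₂(11/30) = 0.5307
H(X) = 1.5700 bits


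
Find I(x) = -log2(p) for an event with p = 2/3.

Information content I(x) = -log₂(p(x))
I = -log₂(2/3) = -log₂(0.6667)
I = 0.5850 bits


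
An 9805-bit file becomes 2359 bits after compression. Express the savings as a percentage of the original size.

Space savings = (1 - Compressed/Original) × 100%
= (1 - 2359/9805) × 100%
= 75.94%


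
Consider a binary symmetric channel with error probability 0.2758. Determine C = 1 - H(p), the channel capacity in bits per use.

For BSC with error probability p:
C = 1 - H(p) where H(p) is binary entropy
H(0.2758) = -0.2758 × log₂(0.2758) - 0.7242 × log₂(0.7242)
H(p) = 0.8497
C = 1 - 0.8497 = 0.1503 bits/use


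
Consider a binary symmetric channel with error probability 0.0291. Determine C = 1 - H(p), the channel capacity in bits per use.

For BSC with error probability p:
C = 1 - H(p) where H(p) is binary entropy
H(0.0291) = -0.0291 × log₂(0.0291) - 0.9709 × log₂(0.9709)
H(p) = 0.1899
C = 1 - 0.1899 = 0.8101 bits/use


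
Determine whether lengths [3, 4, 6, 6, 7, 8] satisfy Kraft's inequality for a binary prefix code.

Kraft inequality: Σ 2^(-l_i) ≤ 1 for prefix-free code
Calculating: 2^(-3) + 2^(-4) + 2^(-6) + 2^(-6) + 2^(-7) + 2^(-8)
= 0.125 + 0.0625 + 0.015625 + 0.015625 + 0.0078125 + 0.00390625
= 0.2305
Since 0.2305 ≤ 1, prefix-free code exists


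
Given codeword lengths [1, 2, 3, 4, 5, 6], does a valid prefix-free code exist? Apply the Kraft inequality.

Kraft inequality: Σ 2^(-l_i) ≤ 1 for prefix-free code
Calculating: 2^(-1) + 2^(-2) + 2^(-3) + 2^(-4) + 2^(-5) + 2^(-6)
= 0.5 + 0.25 + 0.125 + 0.0625 + 0.03125 + 0.015625
= 0.9844
Since 0.9844 ≤ 1, prefix-free code exists


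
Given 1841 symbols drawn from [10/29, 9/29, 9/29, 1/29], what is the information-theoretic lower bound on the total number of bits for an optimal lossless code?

Entropy H = 1.7449 bits/symbol
Minimum bits = H × n = 1.7449 × 1841
= 3212.45 bits


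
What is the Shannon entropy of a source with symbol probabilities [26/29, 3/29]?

H(X) = -Σ p(x) log₂ p(x)
  -26/29 × log₂(26/29) = 0.1412
  -3/29 × log₂(3/29) = 0.3386
H(X) = 0.4798 bits


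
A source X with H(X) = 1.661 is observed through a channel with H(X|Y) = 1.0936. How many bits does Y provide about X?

I(X;Y) = H(X) - H(X|Y)
I(X;Y) = 1.661 - 1.0936 = 0.5674 bits


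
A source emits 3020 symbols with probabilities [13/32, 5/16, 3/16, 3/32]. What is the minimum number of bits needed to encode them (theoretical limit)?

Entropy H = 1.8253 bits/symbol
Minimum bits = H × n = 1.8253 × 3020
= 5512.48 bits


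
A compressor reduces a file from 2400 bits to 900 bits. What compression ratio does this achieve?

Compression ratio = Original / Compressed
= 2400 / 900 = 2.67:1


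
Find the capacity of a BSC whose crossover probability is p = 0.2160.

For BSC with error probability p:
C = 1 - H(p) where H(p) is binary entropy
H(0.2160) = -0.2160 × log₂(0.2160) - 0.7840 × log₂(0.7840)
H(p) = 0.7528
C = 1 - 0.7528 = 0.2472 bits/use


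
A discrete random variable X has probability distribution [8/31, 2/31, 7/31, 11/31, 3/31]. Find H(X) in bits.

H(X) = -Σ p(x) log₂ p(x)
  -8/31 × log₂(8/31) = 0.5043
  -2/31 × log₂(2/31) = 0.2551
  -7/31 × log₂(7/31) = 0.4848
  -11/31 × log₂(11/31) = 0.5304
  -3/31 × log₂(3/31) = 0.3261
H(X) = 2.1006 bits


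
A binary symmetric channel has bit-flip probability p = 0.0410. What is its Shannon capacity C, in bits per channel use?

For BSC with error probability p:
C = 1 - H(p) where H(p) is binary entropy
H(0.0410) = -0.0410 × log₂(0.0410) - 0.9590 × log₂(0.9590)
H(p) = 0.2469
C = 1 - 0.2469 = 0.7531 bits/use


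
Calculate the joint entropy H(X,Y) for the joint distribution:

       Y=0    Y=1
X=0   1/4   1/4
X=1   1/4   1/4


H(X,Y) = -Σ p(x,y) log₂ p(x,y)
  p(0,0)=1/4: -0.2500 × log₂(0.2500) = 0.5000
  p(0,1)=1/4: -0.2500 × log₂(0.2500) = 0.5000
  p(1,0)=1/4: -0.2500 × log₂(0.2500) = 0.5000
  p(1,1)=1/4: -0.2500 × log₂(0.2500) = 0.5000
H(X,Y) = 2.0000 bits


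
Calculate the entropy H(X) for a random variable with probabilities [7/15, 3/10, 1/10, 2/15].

H(X) = -Σ p(x) log₂ p(x)
  -7/15 × log₂(7/15) = 0.5131
  -3/10 × log₂(3/10) = 0.5211
  -1/10 × log₂(1/10) = 0.3322
  -2/15 × log₂(2/15) = 0.3876
H(X) = 1.7540 bits


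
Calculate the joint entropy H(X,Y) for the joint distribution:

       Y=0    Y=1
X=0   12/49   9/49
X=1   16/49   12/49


H(X,Y) = -Σ p(x,y) log₂ p(x,y)
  p(0,0)=12/49: -0.2449 × log₂(0.2449) = 0.4971
  p(0,1)=9/49: -0.1837 × log₂(0.1837) = 0.4490
  p(1,0)=16/49: -0.3265 × log₂(0.3265) = 0.5273
  p(1,1)=12/49: -0.2449 × log₂(0.2449) = 0.4971
H(X,Y) = 1.9705 bits


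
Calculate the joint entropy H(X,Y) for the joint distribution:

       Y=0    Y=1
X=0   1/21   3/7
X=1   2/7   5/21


H(X,Y) = -Σ p(x,y) log₂ p(x,y)
  p(0,0)=1/21: -0.0476 × log₂(0.0476) = 0.2092
  p(0,1)=3/7: -0.4286 × log₂(0.4286) = 0.5239
  p(1,0)=2/7: -0.2857 × log₂(0.2857) = 0.5164
  p(1,1)=5/21: -0.2381 × log₂(0.2381) = 0.4929
H(X,Y) = 1.7424 bits


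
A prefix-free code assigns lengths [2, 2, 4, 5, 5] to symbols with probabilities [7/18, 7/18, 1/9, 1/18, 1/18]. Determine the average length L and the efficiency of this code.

Average length L = Σ p_i × l_i = 2.5556 bits
Entropy H = 1.8753 bits
Efficiency η = H/L × 100% = 73.38%


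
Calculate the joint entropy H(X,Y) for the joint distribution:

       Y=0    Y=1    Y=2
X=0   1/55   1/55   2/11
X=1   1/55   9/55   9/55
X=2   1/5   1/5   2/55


H(X,Y) = -Σ p(x,y) log₂ p(x,y)
  p(0,0)=1/55: -0.0182 × log₂(0.0182) = 0.1051
  p(0,1)=1/55: -0.0182 × log₂(0.0182) = 0.1051
  p(0,2)=2/11: -0.1818 × log₂(0.1818) = 0.4472
  p(1,0)=1/55: -0.0182 × log₂(0.0182) = 0.1051
  p(1,1)=9/55: -0.1636 × log₂(0.1636) = 0.4273
  p(1,2)=9/55: -0.1636 × log₂(0.1636) = 0.4273
  p(2,0)=1/5: -0.2000 × log₂(0.2000) = 0.4644
  p(2,1)=1/5: -0.2000 × log₂(0.2000) = 0.4644
  p(2,2)=2/55: -0.0364 × log₂(0.0364) = 0.1739
H(X,Y) = 2.7198 bits


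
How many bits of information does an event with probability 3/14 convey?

Information content I(x) = -log₂(p(x))
I = -log₂(3/14) = -log₂(0.2143)
I = 2.2224 bits


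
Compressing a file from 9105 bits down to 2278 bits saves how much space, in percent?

Space savings = (1 - Compressed/Original) × 100%
= (1 - 2278/9105) × 100%
= 74.98%


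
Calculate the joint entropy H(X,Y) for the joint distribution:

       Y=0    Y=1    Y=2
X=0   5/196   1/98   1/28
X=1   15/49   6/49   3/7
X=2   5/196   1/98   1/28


H(X,Y) = -Σ p(x,y) log₂ p(x,y)
  p(0,0)=5/196: -0.0255 × log₂(0.0255) = 0.1350
  p(0,1)=1/98: -0.0102 × log₂(0.0102) = 0.0675
  p(0,2)=1/28: -0.0357 × log₂(0.0357) = 0.1717
  p(1,0)=15/49: -0.3061 × log₂(0.3061) = 0.5228
  p(1,1)=6/49: -0.1224 × log₂(0.1224) = 0.3710
  p(1,2)=3/7: -0.4286 × log₂(0.4286) = 0.5239
  p(2,0)=5/196: -0.0255 × log₂(0.0255) = 0.1350
  p(2,1)=1/98: -0.0102 × log₂(0.0102) = 0.0675
  p(2,2)=1/28: -0.0357 × log₂(0.0357) = 0.1717
H(X,Y) = 2.1661 bits


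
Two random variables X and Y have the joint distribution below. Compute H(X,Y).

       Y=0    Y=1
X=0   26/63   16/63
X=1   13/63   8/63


H(X,Y) = -Σ p(x,y) log₂ p(x,y)
  p(0,0)=26/63: -0.4127 × log₂(0.4127) = 0.5269
  p(0,1)=16/63: -0.2540 × log₂(0.2540) = 0.5022
  p(1,0)=13/63: -0.2063 × log₂(0.2063) = 0.4698
  p(1,1)=8/63: -0.1270 × log₂(0.1270) = 0.3781
H(X,Y) = 1.8770 bits


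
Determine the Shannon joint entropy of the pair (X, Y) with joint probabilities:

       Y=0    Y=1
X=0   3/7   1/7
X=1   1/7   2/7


H(X,Y) = -Σ p(x,y) log₂ p(x,y)
  p(0,0)=3/7: -0.4286 × log₂(0.4286) = 0.5239
  p(0,1)=1/7: -0.1429 × log₂(0.1429) = 0.4011
  p(1,0)=1/7: -0.1429 × log₂(0.1429) = 0.4011
  p(1,1)=2/7: -0.2857 × log₂(0.2857) = 0.5164
H(X,Y) = 1.8424 bits


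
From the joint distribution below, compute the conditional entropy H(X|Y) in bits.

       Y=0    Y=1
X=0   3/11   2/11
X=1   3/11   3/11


H(X|Y) = Σ_y p(y) H(X|Y=y)
  p(Y=0) = 6/11, H(X|Y=0) = 1.0000
  p(Y=1) = 5/11, H(X|Y=1) = 0.9710
H(X|Y) = 0.5455×1.0000 + 0.4545×0.9710 = 0.9868 bits


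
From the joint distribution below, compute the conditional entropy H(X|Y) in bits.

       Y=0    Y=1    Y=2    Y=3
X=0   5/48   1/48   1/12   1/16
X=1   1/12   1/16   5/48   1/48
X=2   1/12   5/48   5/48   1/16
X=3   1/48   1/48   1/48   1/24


H(X|Y) = Σ_y p(y) H(X|Y=y)
  p(Y=0) = 7/24, H(X|Y=0) = 1.8352
  p(Y=1) = 5/24, H(X|Y=1) = 1.6855
  p(Y=2) = 5/16, H(X|Y=2) = 1.8256
  p(Y=3) = 3/16, H(X|Y=3) = 1.8911
H(X|Y) = 0.2917×1.8352 + 0.2083×1.6855 + 0.3125×1.8256 + 0.1875×1.8911 = 1.8115 bits


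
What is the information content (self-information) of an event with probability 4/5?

Information content I(x) = -log₂(p(x))
I = -log₂(4/5) = -log₂(0.8000)
I = 0.3219 bits


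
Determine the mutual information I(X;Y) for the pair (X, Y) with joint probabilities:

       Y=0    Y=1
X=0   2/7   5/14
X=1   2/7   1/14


H(X) = 0.9403, H(Y) = 0.9852, H(X,Y) = 1.8352
I(X;Y) = H(X) + H(Y) - H(X,Y) = 0.0903 bits


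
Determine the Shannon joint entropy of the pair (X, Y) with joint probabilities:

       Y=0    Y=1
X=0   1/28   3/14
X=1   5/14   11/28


H(X,Y) = -Σ p(x,y) log₂ p(x,y)
  p(0,0)=1/28: -0.0357 × log₂(0.0357) = 0.1717
  p(0,1)=3/14: -0.2143 × log₂(0.2143) = 0.4762
  p(1,0)=5/14: -0.3571 × log₂(0.3571) = 0.5305
  p(1,1)=11/28: -0.3929 × log₂(0.3929) = 0.5295
H(X,Y) = 1.7080 bits


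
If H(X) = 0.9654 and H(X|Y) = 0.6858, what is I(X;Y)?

I(X;Y) = H(X) - H(X|Y)
I(X;Y) = 0.9654 - 0.6858 = 0.2796 bits


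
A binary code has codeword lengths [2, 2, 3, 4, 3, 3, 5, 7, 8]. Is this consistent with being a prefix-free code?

Kraft inequality: Σ 2^(-l_i) ≤ 1 for prefix-free code
Calculating: 2^(-2) + 2^(-2) + 2^(-3) + 2^(-4) + 2^(-3) + 2^(-3) + 2^(-5) + 2^(-7) + 2^(-8)
= 0.25 + 0.25 + 0.125 + 0.0625 + 0.125 + 0.125 + 0.03125 + 0.0078125 + 0.00390625
= 0.9805
Since 0.9805 ≤ 1, prefix-free code exists


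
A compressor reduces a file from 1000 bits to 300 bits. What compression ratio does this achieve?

Compression ratio = Original / Compressed
= 1000 / 300 = 3.33:1


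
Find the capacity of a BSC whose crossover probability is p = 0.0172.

For BSC with error probability p:
C = 1 - H(p) where H(p) is binary entropy
H(0.0172) = -0.0172 × log₂(0.0172) - 0.9828 × log₂(0.9828)
H(p) = 0.1254
C = 1 - 0.1254 = 0.8746 bits/use


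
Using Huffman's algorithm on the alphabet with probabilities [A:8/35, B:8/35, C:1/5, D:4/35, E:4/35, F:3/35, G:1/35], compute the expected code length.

Huffman tree construction:
Combine smallest probabilities repeatedly
Resulting codes:
  A: 00 (length 2)
  B: 01 (length 2)
  C: 111 (length 3)
  D: 100 (length 3)
  E: 101 (length 3)
  F: 1101 (length 4)
  G: 1100 (length 4)
Average length = Σ p(s) × length(s) = 2.6571 bits


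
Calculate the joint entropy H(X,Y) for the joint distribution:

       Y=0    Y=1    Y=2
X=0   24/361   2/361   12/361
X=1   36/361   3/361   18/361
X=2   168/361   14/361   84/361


H(X,Y) = -Σ p(x,y) log₂ p(x,y)
  p(0,0)=24/361: -0.0665 × log₂(0.0665) = 0.2600
  p(0,1)=2/361: -0.0055 × log₂(0.0055) = 0.0415
  p(0,2)=12/361: -0.0332 × log₂(0.0332) = 0.1632
  p(1,0)=36/361: -0.0997 × log₂(0.0997) = 0.3317
  p(1,1)=3/361: -0.0083 × log₂(0.0083) = 0.0574
  p(1,2)=18/361: -0.0499 × log₂(0.0499) = 0.2157
  p(2,0)=168/361: -0.4654 × log₂(0.4654) = 0.5136
  p(2,1)=14/361: -0.0388 × log₂(0.0388) = 0.1818
  p(2,2)=84/361: -0.2327 × log₂(0.2327) = 0.4895
H(X,Y) = 2.2544 bits


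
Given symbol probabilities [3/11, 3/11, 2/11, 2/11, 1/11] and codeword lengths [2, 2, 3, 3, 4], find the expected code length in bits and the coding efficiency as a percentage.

Average length L = Σ p_i × l_i = 2.5455 bits
Entropy H = 2.2313 bits
Efficiency η = H/L × 100% = 87.66%


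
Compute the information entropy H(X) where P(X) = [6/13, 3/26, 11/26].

H(X) = -Σ p(x) log₂ p(x)
  -6/13 × log₂(6/13) = 0.5148
  -3/26 × log₂(3/26) = 0.3595
  -11/26 × log₂(11/26) = 0.5250
H(X) = 1.3994 bits


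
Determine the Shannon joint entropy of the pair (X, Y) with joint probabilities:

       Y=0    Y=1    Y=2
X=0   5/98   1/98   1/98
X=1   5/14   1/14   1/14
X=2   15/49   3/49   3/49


H(X,Y) = -Σ p(x,y) log₂ p(x,y)
  p(0,0)=5/98: -0.0510 × log₂(0.0510) = 0.2190
  p(0,1)=1/98: -0.0102 × log₂(0.0102) = 0.0675
  p(0,2)=1/98: -0.0102 × log₂(0.0102) = 0.0675
  p(1,0)=5/14: -0.3571 × log₂(0.3571) = 0.5305
  p(1,1)=1/14: -0.0714 × log₂(0.0714) = 0.2720
  p(1,2)=1/14: -0.0714 × log₂(0.0714) = 0.2720
  p(2,0)=15/49: -0.3061 × log₂(0.3061) = 0.5228
  p(2,1)=3/49: -0.0612 × log₂(0.0612) = 0.2467
  p(2,2)=3/49: -0.0612 × log₂(0.0612) = 0.2467
H(X,Y) = 2.4447 bits


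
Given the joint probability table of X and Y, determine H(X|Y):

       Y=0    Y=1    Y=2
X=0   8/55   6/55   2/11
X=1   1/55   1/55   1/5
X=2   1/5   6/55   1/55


H(X|Y) = Σ_y p(y) H(X|Y=y)
  p(Y=0) = 4/11, H(X|Y=0) = 1.2192
  p(Y=1) = 13/55, H(X|Y=1) = 1.3143
  p(Y=2) = 2/5, H(X|Y=2) = 1.2197
H(X|Y) = 0.3636×1.2192 + 0.2364×1.3143 + 0.4000×1.2197 = 1.2419 bits


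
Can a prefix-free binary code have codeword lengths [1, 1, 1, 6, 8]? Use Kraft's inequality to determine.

Kraft inequality: Σ 2^(-l_i) ≤ 1 for prefix-free code
Calculating: 2^(-1) + 2^(-1) + 2^(-1) + 2^(-6) + 2^(-8)
= 0.5 + 0.5 + 0.5 + 0.015625 + 0.00390625
= 1.5195
Since 1.5195 > 1, prefix-free code does not exist


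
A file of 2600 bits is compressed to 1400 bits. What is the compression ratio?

Compression ratio = Original / Compressed
= 2600 / 1400 = 1.86:1


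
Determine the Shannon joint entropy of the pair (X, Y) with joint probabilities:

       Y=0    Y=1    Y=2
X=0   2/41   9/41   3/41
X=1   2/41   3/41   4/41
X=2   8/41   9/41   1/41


H(X,Y) = -Σ p(x,y) log₂ p(x,y)
  p(0,0)=2/41: -0.0488 × log₂(0.0488) = 0.2126
  p(0,1)=9/41: -0.2195 × log₂(0.2195) = 0.4802
  p(0,2)=3/41: -0.0732 × log₂(0.0732) = 0.2760
  p(1,0)=2/41: -0.0488 × log₂(0.0488) = 0.2126
  p(1,1)=3/41: -0.0732 × log₂(0.0732) = 0.2760
  p(1,2)=4/41: -0.0976 × log₂(0.0976) = 0.3276
  p(2,0)=8/41: -0.1951 × log₂(0.1951) = 0.4600
  p(2,1)=9/41: -0.2195 × log₂(0.2195) = 0.4802
  p(2,2)=1/41: -0.0244 × log₂(0.0244) = 0.1307
H(X,Y) = 2.8559 bits


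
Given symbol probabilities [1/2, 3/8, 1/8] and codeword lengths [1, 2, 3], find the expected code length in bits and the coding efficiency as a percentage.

Average length L = Σ p_i × l_i = 1.6250 bits
Entropy H = 1.4056 bits
Efficiency η = H/L × 100% = 86.50%


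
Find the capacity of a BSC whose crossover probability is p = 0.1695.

For BSC with error probability p:
C = 1 - H(p) where H(p) is binary entropy
H(0.1695) = -0.1695 × log₂(0.1695) - 0.8305 × log₂(0.8305)
H(p) = 0.6566
C = 1 - 0.6566 = 0.3434 bits/use


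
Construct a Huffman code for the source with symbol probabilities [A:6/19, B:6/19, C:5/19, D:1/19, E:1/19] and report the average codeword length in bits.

Huffman tree construction:
Combine smallest probabilities repeatedly
Resulting codes:
  A: 10 (length 2)
  B: 11 (length 2)
  C: 01 (length 2)
  D: 000 (length 3)
  E: 001 (length 3)
Average length = Σ p(s) × length(s) = 2.1053 bits


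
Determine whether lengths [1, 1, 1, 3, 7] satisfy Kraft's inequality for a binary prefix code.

Kraft inequality: Σ 2^(-l_i) ≤ 1 for prefix-free code
Calculating: 2^(-1) + 2^(-1) + 2^(-1) + 2^(-3) + 2^(-7)
= 0.5 + 0.5 + 0.5 + 0.125 + 0.0078125
= 1.6328
Since 1.6328 > 1, prefix-free code does not exist


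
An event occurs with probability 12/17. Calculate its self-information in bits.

Information content I(x) = -log₂(p(x))
I = -log₂(12/17) = -log₂(0.7059)
I = 0.5025 bits


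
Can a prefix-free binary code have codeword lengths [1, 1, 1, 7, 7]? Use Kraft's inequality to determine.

Kraft inequality: Σ 2^(-l_i) ≤ 1 for prefix-free code
Calculating: 2^(-1) + 2^(-1) + 2^(-1) + 2^(-7) + 2^(-7)
= 0.5 + 0.5 + 0.5 + 0.0078125 + 0.0078125
= 1.5156
Since 1.5156 > 1, prefix-free code does not exist


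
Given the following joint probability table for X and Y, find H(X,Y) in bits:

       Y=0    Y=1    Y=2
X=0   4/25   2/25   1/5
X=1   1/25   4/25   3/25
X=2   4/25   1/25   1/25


H(X,Y) = -Σ p(x,y) log₂ p(x,y)
  p(0,0)=4/25: -0.1600 × log₂(0.1600) = 0.4230
  p(0,1)=2/25: -0.0800 × log₂(0.0800) = 0.2915
  p(0,2)=1/5: -0.2000 × log₂(0.2000) = 0.4644
  p(1,0)=1/25: -0.0400 × log₂(0.0400) = 0.1858
  p(1,1)=4/25: -0.1600 × log₂(0.1600) = 0.4230
  p(1,2)=3/25: -0.1200 × log₂(0.1200) = 0.3671
  p(2,0)=4/25: -0.1600 × log₂(0.1600) = 0.4230
  p(2,1)=1/25: -0.0400 × log₂(0.0400) = 0.1858
  p(2,2)=1/25: -0.0400 × log₂(0.0400) = 0.1858
H(X,Y) = 2.9493 bits


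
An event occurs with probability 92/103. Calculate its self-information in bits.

Information content I(x) = -log₂(p(x))
I = -log₂(92/103) = -log₂(0.8932)
I = 0.1629 bits


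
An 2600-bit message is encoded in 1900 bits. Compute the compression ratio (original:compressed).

Compression ratio = Original / Compressed
= 2600 / 1900 = 1.37:1


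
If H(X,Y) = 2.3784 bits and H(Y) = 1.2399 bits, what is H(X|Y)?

Chain rule: H(X,Y) = H(X|Y) + H(Y)
H(X|Y) = H(X,Y) - H(Y) = 2.3784 - 1.2399 = 1.1385 bits


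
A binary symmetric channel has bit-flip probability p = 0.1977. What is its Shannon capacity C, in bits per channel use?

For BSC with error probability p:
C = 1 - H(p) where H(p) is binary entropy
H(0.1977) = -0.1977 × log₂(0.1977) - 0.8023 × log₂(0.8023)
H(p) = 0.7173
C = 1 - 0.7173 = 0.2827 bits/use


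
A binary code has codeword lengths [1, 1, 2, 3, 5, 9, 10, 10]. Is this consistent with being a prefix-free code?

Kraft inequality: Σ 2^(-l_i) ≤ 1 for prefix-free code
Calculating: 2^(-1) + 2^(-1) + 2^(-2) + 2^(-3) + 2^(-5) + 2^(-9) + 2^(-10) + 2^(-10)
= 0.5 + 0.5 + 0.25 + 0.125 + 0.03125 + 0.001953125 + 0.0009765625 + 0.0009765625
= 1.4102
Since 1.4102 > 1, prefix-free code does not exist


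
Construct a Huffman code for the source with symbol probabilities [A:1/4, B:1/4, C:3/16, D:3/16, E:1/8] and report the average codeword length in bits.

Huffman tree construction:
Combine smallest probabilities repeatedly
Resulting codes:
  A: 01 (length 2)
  B: 10 (length 2)
  C: 111 (length 3)
  D: 00 (length 2)
  E: 110 (length 3)
Average length = Σ p(s) × length(s) = 2.3125 bits


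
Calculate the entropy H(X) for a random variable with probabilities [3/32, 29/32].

H(X) = -Σ p(x) log₂ p(x)
  -3/32 × log₂(3/32) = 0.3202
  -29/32 × log₂(29/32) = 0.1287
H(X) = 0.4489 bits


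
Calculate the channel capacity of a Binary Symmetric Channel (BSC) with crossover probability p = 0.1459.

For BSC with error probability p:
C = 1 - H(p) where H(p) is binary entropy
H(0.1459) = -0.1459 × log₂(0.1459) - 0.8541 × log₂(0.8541)
H(p) = 0.5995
C = 1 - 0.5995 = 0.4005 bits/use


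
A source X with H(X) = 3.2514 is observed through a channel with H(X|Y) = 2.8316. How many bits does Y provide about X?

I(X;Y) = H(X) - H(X|Y)
I(X;Y) = 3.2514 - 2.8316 = 0.4198 bits


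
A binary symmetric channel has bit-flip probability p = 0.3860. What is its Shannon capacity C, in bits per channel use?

For BSC with error probability p:
C = 1 - H(p) where H(p) is binary entropy
H(0.3860) = -0.3860 × log₂(0.3860) - 0.6140 × log₂(0.6140)
H(p) = 0.9622
C = 1 - 0.9622 = 0.0378 bits/use


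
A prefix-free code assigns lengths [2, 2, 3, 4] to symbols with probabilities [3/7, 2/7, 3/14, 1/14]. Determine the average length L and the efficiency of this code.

Average length L = Σ p_i × l_i = 2.3571 bits
Entropy H = 1.7885 bits
Efficiency η = H/L × 100% = 75.87%
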